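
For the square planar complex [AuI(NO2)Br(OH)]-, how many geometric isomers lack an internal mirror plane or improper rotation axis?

0

In a square planar complex each vertex has one trans partner and two cis neighbours.
Systematic placement gives 3 geometric isomers: (Br/NO2 trans, I/OH trans); (Br/OH trans, I/NO2 trans); (Br/I trans, NO2/OH trans).
Each arrangement has an internal mirror plane or centre of symmetry, so none is chiral.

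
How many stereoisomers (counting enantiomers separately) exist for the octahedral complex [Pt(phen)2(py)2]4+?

In an octahedral complex each vertex has one trans partner and four cis neighbours.
Each phen is bidentate and must span two cis positions.
The distinct arrangements are (2 in all): py trans; py cis (chiral).
One of these lacks any improper symmetry element and so occurs as an enantiomeric pair, giving 2 + 1 = 3 stereoisomers in total.

3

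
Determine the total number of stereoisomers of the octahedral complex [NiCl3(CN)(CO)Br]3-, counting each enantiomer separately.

An octahedron has six vertices in three trans pairs; every non-trans pair is cis.
The distinct arrangements are (4 in all): Cl mer (3 arrangements); Cl fac (chiral).
One of these lacks any improper symmetry element and so occurs as an enantiomeric pair, giving 4 + 1 = 5 stereoisomers in total.

5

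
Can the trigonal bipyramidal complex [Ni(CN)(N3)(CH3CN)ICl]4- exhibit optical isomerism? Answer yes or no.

yes

In a trigonal bipyramid the two axial positions differ from the three equatorial ones.
Placing the ligands in turn and identifying arrangements related by rotation or reflection leaves 10 distinct geometric isomers.
Of these, 10 lack any improper symmetry element and so occur as enantiomeric pairs, giving 10 + 10 = 20 stereoisomers in total.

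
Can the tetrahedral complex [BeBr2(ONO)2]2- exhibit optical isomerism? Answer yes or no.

no

All four vertices of a tetrahedron are equivalent and mutually adjacent, so cis/trans isomerism cannot arise.
Only one geometric arrangement is possible.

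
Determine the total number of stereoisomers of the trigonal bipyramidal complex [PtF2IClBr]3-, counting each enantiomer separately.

In a trigonal bipyramid the two axial positions differ from the three equatorial ones.
Placing the ligands in turn and identifying arrangements related by rotation or reflection leaves 7 distinct geometric isomers.
Of these, 3 lack any improper symmetry element and so occur as enantiomeric pairs, giving 7 + 3 = 10 stereoisomers in total.

10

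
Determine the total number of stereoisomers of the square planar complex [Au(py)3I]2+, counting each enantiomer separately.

1

In a square planar complex each vertex has one trans partner and two cis neighbours.
Only one geometric arrangement is possible.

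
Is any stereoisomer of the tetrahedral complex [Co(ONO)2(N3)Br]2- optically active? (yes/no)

All four vertices of a tetrahedron are equivalent and mutually adjacent, so cis/trans isomerism cannot arise.
Only one geometric arrangement is possible.

no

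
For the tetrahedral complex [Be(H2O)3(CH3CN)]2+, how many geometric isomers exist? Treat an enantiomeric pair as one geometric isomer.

Only one geometric arrangement is possible.

1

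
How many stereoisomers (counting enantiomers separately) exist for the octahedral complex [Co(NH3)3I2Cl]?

3

The six octahedral sites form three mutually perpendicular trans pairs.
There are 3 geometric isomers: NH3 mer, I cis; NH3 mer, I trans; NH3 fac, I cis.
Each arrangement has an internal mirror plane or centre of symmetry, so none is chiral.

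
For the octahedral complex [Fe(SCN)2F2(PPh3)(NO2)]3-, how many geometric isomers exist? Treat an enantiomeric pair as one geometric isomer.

6

In an octahedral complex each vertex has one trans partner and four cis neighbours.
Working through the distinct placements yields 6 geometric isomers: SCN trans, F trans; SCN cis, F trans; SCN trans, F cis; SCN cis, F cis (3 arrangements, 2 chiral).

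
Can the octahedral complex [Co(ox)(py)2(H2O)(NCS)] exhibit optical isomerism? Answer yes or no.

yes

The six octahedral sites form three mutually perpendicular trans pairs.
Each ox is bidentate and must span two cis positions.
Working through the distinct placements yields 4 geometric isomers: py cis (3 arrangements, 2 chiral); py trans.
Of these, 2 lack any improper symmetry element and so occur as enantiomeric pairs, giving 4 + 2 = 6 stereoisomers in total.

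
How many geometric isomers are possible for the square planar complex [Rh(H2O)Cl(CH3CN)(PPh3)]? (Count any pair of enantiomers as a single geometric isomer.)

In a square planar complex each vertex has one trans partner and two cis neighbours.
The distinct arrangements are (3 in all): (CH3CN/H2O trans, Cl/PPh3 trans); (CH3CN/PPh3 trans, Cl/H2O trans); (CH3CN/Cl trans, H2O/PPh3 trans).

3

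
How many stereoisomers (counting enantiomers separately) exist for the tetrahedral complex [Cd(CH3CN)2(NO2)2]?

1

All four vertices of a tetrahedron are equivalent and mutually adjacent, so cis/trans isomerism cannot arise.
Only one geometric arrangement is possible.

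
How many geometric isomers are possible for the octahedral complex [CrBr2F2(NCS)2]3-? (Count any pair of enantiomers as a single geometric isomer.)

In an octahedral complex each vertex has one trans partner and four cis neighbours.
Systematic placement gives 5 geometric isomers: Br trans, F trans, NCS trans; Br trans, F cis, NCS cis; Br cis, F cis, NCS trans; Br cis, F cis, NCS cis (chiral); Br cis, F trans, NCS cis.

5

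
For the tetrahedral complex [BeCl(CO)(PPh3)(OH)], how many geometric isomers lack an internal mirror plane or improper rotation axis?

1

In a tetrahedral complex all four positions are equivalent and every pair of ligands is adjacent — there is no cis/trans distinction.
Only one geometric arrangement is possible; it has no improper symmetry element, so it exists as a pair of enantiomers (2 stereoisomers).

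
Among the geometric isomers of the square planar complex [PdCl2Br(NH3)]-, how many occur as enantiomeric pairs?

A square has two trans pairs of vertices; adjacent vertices are cis.
Systematic placement gives 2 geometric isomers: Cl cis; Cl trans.
Each arrangement has an internal mirror plane or centre of symmetry, so none is chiral.

0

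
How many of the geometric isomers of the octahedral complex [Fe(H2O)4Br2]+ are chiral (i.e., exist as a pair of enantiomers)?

In an octahedral complex each vertex has one trans partner and four cis neighbours.
Working through the distinct placements yields 2 geometric isomers: Br trans; Br cis.
Each arrangement has an internal mirror plane or centre of symmetry, so none is chiral.

0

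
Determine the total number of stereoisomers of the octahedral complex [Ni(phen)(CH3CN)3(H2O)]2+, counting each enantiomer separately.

The six octahedral sites form three mutually perpendicular trans pairs.
Each phen is bidentate and must span two cis positions.
Working through the distinct placements yields 2 geometric isomers: CH3CN mer; CH3CN fac.
Each arrangement has an internal mirror plane or centre of symmetry, so none is chiral.

2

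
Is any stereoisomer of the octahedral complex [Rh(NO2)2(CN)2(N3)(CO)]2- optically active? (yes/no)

yes

In an octahedral complex each vertex has one trans partner and four cis neighbours.
Working through the distinct placements yields 6 geometric isomers: NO2 trans, CN trans; NO2 cis, CN trans; NO2 trans, CN cis; NO2 cis, CN cis (3 arrangements, 2 chiral).
Of these, 2 lack any improper symmetry element and so occur as enantiomeric pairs, giving 6 + 2 = 8 stereoisomers in total.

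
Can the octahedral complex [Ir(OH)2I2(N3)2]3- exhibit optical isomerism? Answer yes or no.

An octahedron has six vertices in three trans pairs; every non-trans pair is cis.
The distinct arrangements are (5 in all): OH trans, I trans, N3 trans; OH cis, I trans, N3 cis; OH trans, I cis, N3 cis; OH cis, I cis, N3 cis (chiral); OH cis, I cis, N3 trans.
One of these lacks any improper symmetry element and so occurs as an enantiomeric pair, giving 5 + 1 = 6 stereoisomers in total.

yes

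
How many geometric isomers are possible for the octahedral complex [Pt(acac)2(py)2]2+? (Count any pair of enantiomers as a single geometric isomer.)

2

In an octahedral complex each vertex has one trans partner and four cis neighbours.
Each acac is bidentate and must span two cis positions.
Systematic placement gives 2 geometric isomers: py trans; py cis (chiral).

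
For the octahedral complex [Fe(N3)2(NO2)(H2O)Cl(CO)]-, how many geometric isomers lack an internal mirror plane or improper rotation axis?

An octahedron has six vertices in three trans pairs; every non-trans pair is cis.
Placing the ligands in turn and identifying arrangements related by rotation or reflection leaves 9 distinct geometric isomers.
Of these, 6 lack any improper symmetry element and so occur as enantiomeric pairs, giving 9 + 6 = 15 stereoisomers in total.

6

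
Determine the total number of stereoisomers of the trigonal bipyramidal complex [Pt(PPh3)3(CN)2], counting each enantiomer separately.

3

A trigonal bipyramid has two axial and three equatorial sites, which are chemically inequivalent.
Working through the distinct placements yields 3 geometric isomers: CN both axial; CN one axial, one equatorial; CN both equatorial.
Each arrangement has an internal mirror plane or centre of symmetry, so none is chiral.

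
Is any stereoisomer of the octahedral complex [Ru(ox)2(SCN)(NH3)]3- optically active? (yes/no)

yes

In an octahedral complex each vertex has one trans partner and four cis neighbours.
Each ox is bidentate and must span two cis positions.
Working through the distinct placements yields 2 geometric isomers: SCN and NH3 mutually trans; SCN and NH3 mutually cis (chiral).
One of these lacks any improper symmetry element and so occurs as an enantiomeric pair, giving 2 + 1 = 3 stereoisomers in total.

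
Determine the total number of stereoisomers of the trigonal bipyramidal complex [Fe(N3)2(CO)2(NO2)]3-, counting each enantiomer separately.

A trigonal bipyramid has two axial and three equatorial sites, which are chemically inequivalent.
Placing the ligands in turn and identifying arrangements related by rotation or reflection leaves 5 distinct geometric isomers.
One of these lacks any improper symmetry element and so occurs as an enantiomeric pair, giving 5 + 1 = 6 stereoisomers in total.

6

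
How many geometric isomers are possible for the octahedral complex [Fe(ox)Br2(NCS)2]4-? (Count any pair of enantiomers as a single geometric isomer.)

Each ox is bidentate and must span two cis positions.
Working through the distinct placements yields 3 geometric isomers: Br trans, NCS cis; Br cis, NCS cis (chiral); Br cis, NCS trans.

3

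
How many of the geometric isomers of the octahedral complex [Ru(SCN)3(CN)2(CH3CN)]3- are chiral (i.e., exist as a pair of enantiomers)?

In an octahedral complex each vertex has one trans partner and four cis neighbours.
Working through the distinct placements yields 3 geometric isomers: SCN mer, CN cis; SCN mer, CN trans; SCN fac, CN cis.
Each arrangement has an internal mirror plane or centre of symmetry, so none is chiral.

0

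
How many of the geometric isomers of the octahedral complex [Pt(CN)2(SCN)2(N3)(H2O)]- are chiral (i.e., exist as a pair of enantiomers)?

2

The distinct arrangements are (6 in all): CN trans, SCN trans; CN trans, SCN cis; CN cis, SCN trans; CN cis, SCN cis (3 arrangements, 2 chiral).
Of these, 2 lack any improper symmetry element and so occur as enantiomeric pairs, giving 6 + 2 = 8 stereoisomers in total.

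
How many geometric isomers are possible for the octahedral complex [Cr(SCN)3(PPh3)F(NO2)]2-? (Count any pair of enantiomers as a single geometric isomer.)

4

The six octahedral sites form three mutually perpendicular trans pairs.
Systematic placement gives 4 geometric isomers: SCN mer (3 arrangements); SCN fac (chiral).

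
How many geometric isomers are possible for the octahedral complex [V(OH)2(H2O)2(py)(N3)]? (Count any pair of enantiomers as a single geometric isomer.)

An octahedron has six vertices in three trans pairs; every non-trans pair is cis.
Systematic placement gives 6 geometric isomers: OH cis, H2O trans; OH trans, H2O trans; OH cis, H2O cis (3 arrangements, 2 chiral); OH trans, H2O cis.

6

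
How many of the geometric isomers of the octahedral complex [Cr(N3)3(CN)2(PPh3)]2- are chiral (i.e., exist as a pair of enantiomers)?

In an octahedral complex each vertex has one trans partner and four cis neighbours.
There are 3 geometric isomers: N3 mer, CN trans; N3 fac, CN cis; N3 mer, CN cis.
Each arrangement has an internal mirror plane or centre of symmetry, so none is chiral.

0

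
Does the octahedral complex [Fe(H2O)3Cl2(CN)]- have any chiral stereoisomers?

In an octahedral complex each vertex has one trans partner and four cis neighbours.
Systematic placement gives 3 geometric isomers: H2O mer, Cl cis; H2O mer, Cl trans; H2O fac, Cl cis.
Each arrangement has an internal mirror plane or centre of symmetry, so none is chiral.

no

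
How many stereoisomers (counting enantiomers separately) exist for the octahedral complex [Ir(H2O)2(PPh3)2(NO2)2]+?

In an octahedral complex each vertex has one trans partner and four cis neighbours.
There are 5 geometric isomers: H2O trans, PPh3 trans, NO2 trans; H2O trans, PPh3 cis, NO2 cis; H2O cis, PPh3 trans, NO2 cis; H2O cis, PPh3 cis, NO2 cis (chiral); H2O cis, PPh3 cis, NO2 trans.
One of these lacks any improper symmetry element and so occurs as an enantiomeric pair, giving 5 + 1 = 6 stereoisomers in total.

6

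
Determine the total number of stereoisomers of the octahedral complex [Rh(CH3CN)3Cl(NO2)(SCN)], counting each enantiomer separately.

5

Working through the distinct placements yields 4 geometric isomers: CH3CN mer (3 arrangements); CH3CN fac (chiral).
One of these lacks any improper symmetry element and so occurs as an enantiomeric pair, giving 4 + 1 = 5 stereoisomers in total.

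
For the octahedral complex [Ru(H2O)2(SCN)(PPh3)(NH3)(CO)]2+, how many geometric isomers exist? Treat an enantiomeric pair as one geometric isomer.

An octahedron has six vertices in three trans pairs; every non-trans pair is cis.
Placing the ligands in turn and identifying arrangements related by rotation or reflection leaves 9 distinct geometric isomers.

9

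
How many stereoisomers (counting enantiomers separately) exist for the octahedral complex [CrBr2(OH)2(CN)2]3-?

In an octahedral complex each vertex has one trans partner and four cis neighbours.
Working through the distinct placements yields 5 geometric isomers: Br trans, OH trans, CN trans; Br trans, OH cis, CN cis; Br cis, OH trans, CN cis; Br cis, OH cis, CN cis (chiral); Br cis, OH cis, CN trans.
One of these lacks any improper symmetry element and so occurs as an enantiomeric pair, giving 5 + 1 = 6 stereoisomers in total.

6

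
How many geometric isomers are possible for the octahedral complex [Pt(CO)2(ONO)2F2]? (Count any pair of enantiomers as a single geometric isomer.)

5

In an octahedral complex each vertex has one trans partner and four cis neighbours.
Systematic placement gives 5 geometric isomers: CO trans, ONO trans, F trans; CO trans, ONO cis, F cis; CO cis, ONO trans, F cis; CO cis, ONO cis, F cis (chiral); CO cis, ONO cis, F trans.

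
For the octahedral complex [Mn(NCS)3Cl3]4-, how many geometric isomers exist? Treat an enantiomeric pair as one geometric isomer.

An octahedron has six vertices in three trans pairs; every non-trans pair is cis.
There are 2 geometric isomers: NCS mer; NCS fac.

2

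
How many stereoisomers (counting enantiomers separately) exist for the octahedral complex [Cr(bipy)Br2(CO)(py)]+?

In an octahedral complex each vertex has one trans partner and four cis neighbours.
Each bipy is bidentate and must span two cis positions.
The distinct arrangements are (4 in all): Br trans; Br cis (3 arrangements, 2 chiral).
Of these, 2 lack any improper symmetry element and so occur as enantiomeric pairs, giving 4 + 2 = 6 stereoisomers in total.

6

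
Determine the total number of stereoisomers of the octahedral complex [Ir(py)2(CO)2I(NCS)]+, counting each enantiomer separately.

In an octahedral complex each vertex has one trans partner and four cis neighbours.
Working through the distinct placements yields 6 geometric isomers: py trans, CO trans; py cis, CO trans; py trans, CO cis; py cis, CO cis (3 arrangements, 2 chiral).
Of these, 2 lack any improper symmetry element and so occur as enantiomeric pairs, giving 6 + 2 = 8 stereoisomers in total.

8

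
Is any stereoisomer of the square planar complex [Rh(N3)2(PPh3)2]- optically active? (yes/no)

no

In a square planar complex each vertex has one trans partner and two cis neighbours.
The distinct arrangements are (2 in all): N3 cis; N3 trans.
Each arrangement has an internal mirror plane or centre of symmetry, so none is chiral.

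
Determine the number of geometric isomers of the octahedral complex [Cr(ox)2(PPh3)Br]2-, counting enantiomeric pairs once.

The six octahedral sites form three mutually perpendicular trans pairs.
Each ox is bidentate and must span two cis positions.
Systematic placement gives 2 geometric isomers: PPh3 and Br mutually trans; PPh3 and Br mutually cis (chiral).

2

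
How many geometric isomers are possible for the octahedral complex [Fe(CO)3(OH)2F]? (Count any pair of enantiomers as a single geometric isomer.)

An octahedron has six vertices in three trans pairs; every non-trans pair is cis.
Working through the distinct placements yields 3 geometric isomers: CO mer, OH trans; CO mer, OH cis; CO fac, OH cis.

3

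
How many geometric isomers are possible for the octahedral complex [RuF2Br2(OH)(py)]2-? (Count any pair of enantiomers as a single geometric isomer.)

An octahedron has six vertices in three trans pairs; every non-trans pair is cis.
The distinct arrangements are (6 in all): F trans, Br trans; F cis, Br trans; F cis, Br cis (3 arrangements, 2 chiral); F trans, Br cis.

6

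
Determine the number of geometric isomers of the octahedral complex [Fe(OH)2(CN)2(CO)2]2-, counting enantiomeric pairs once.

5

The six octahedral sites form three mutually perpendicular trans pairs.
There are 5 geometric isomers: OH trans, CN trans, CO trans; OH cis, CN trans, CO cis; OH trans, CN cis, CO cis; OH cis, CN cis, CO cis (chiral); OH cis, CN cis, CO trans.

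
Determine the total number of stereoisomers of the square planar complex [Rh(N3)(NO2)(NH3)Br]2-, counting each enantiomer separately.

The distinct arrangements are (3 in all): (Br/NH3 trans, N3/NO2 trans); (Br/NO2 trans, N3/NH3 trans); (Br/N3 trans, NH3/NO2 trans).
Each arrangement has an internal mirror plane or centre of symmetry, so none is chiral.

3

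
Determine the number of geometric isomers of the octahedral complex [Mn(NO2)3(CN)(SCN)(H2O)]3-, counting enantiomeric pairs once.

There are 4 geometric isomers: NO2 mer (3 arrangements); NO2 fac (chiral).

4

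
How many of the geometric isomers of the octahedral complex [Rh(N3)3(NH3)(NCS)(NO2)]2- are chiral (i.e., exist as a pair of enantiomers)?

An octahedron has six vertices in three trans pairs; every non-trans pair is cis.
The distinct arrangements are (4 in all): N3 mer (3 arrangements); N3 fac (chiral).
One of these lacks any improper symmetry element and so occurs as an enantiomeric pair, giving 4 + 1 = 5 stereoisomers in total.

1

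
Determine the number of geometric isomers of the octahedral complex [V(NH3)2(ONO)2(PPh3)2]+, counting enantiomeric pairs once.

5

The six octahedral sites form three mutually perpendicular trans pairs.
There are 5 geometric isomers: NH3 trans, ONO trans, PPh3 trans; NH3 trans, ONO cis, PPh3 cis; NH3 cis, ONO cis, PPh3 trans; NH3 cis, ONO cis, PPh3 cis (chiral); NH3 cis, ONO trans, PPh3 cis.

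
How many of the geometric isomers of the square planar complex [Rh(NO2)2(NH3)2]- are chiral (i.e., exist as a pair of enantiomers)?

In a square planar complex each vertex has one trans partner and two cis neighbours.
Systematic placement gives 2 geometric isomers: NO2 cis; NO2 trans.
Each arrangement has an internal mirror plane or centre of symmetry, so none is chiral.

0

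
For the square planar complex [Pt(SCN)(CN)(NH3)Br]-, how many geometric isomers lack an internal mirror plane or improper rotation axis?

0

In a square planar complex each vertex has one trans partner and two cis neighbours.
The distinct arrangements are (3 in all): (Br/NH3 trans, CN/SCN trans); (Br/SCN trans, CN/NH3 trans); (Br/CN trans, NH3/SCN trans).
Each arrangement has an internal mirror plane or centre of symmetry, so none is chiral.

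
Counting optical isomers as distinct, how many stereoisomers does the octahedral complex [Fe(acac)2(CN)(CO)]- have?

3

Each acac is bidentate and must span two cis positions.
There are 2 geometric isomers: CN and CO mutually trans; CN and CO mutually cis (chiral).
One of these lacks any improper symmetry element and so occurs as an enantiomeric pair, giving 2 + 1 = 3 stereoisomers in total.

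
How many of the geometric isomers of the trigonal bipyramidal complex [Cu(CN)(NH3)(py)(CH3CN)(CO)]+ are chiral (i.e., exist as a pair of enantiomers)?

10

A trigonal bipyramid has two axial and three equatorial sites, which are chemically inequivalent.
Placing the ligands in turn and identifying arrangements related by rotation or reflection leaves 10 distinct geometric isomers.
Of these, 10 lack any improper symmetry element and so occur as enantiomeric pairs, giving 10 + 10 = 20 stereoisomers in total.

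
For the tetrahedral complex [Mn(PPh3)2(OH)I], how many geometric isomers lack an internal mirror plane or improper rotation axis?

Only one geometric arrangement is possible.

0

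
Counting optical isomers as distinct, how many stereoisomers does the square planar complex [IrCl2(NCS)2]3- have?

2

The distinct arrangements are (2 in all): Cl cis; Cl trans.
Each arrangement has an internal mirror plane or centre of symmetry, so none is chiral.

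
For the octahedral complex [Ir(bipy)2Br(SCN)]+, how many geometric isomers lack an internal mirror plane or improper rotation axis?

In an octahedral complex each vertex has one trans partner and four cis neighbours.
Each bipy is bidentate and must span two cis positions.
There are 2 geometric isomers: Br and SCN mutually trans; Br and SCN mutually cis (chiral).
One of these lacks any improper symmetry element and so occurs as an enantiomeric pair, giving 2 + 1 = 3 stereoisomers in total.

1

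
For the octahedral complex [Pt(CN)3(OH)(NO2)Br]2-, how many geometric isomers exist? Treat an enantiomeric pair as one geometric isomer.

4

In an octahedral complex each vertex has one trans partner and four cis neighbours.
Working through the distinct placements yields 4 geometric isomers: CN mer (3 arrangements); CN fac (chiral).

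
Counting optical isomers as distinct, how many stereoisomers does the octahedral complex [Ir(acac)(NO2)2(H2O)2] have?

4

In an octahedral complex each vertex has one trans partner and four cis neighbours.
Each acac is bidentate and must span two cis positions.
Systematic placement gives 3 geometric isomers: NO2 cis, H2O trans; NO2 cis, H2O cis (chiral); NO2 trans, H2O cis.
One of these lacks any improper symmetry element and so occurs as an enantiomeric pair, giving 3 + 1 = 4 stereoisomers in total.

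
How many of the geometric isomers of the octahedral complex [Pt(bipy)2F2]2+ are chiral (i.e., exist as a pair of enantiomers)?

Each bipy is bidentate and must span two cis positions.
There are 2 geometric isomers: F trans; F cis (chiral).
One of these lacks any improper symmetry element and so occurs as an enantiomeric pair, giving 2 + 1 = 3 stereoisomers in total.

1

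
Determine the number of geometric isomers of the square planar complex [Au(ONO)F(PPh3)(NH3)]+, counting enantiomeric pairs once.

The distinct arrangements are (3 in all): (F/ONO trans, NH3/PPh3 trans); (F/PPh3 trans, NH3/ONO trans); (F/NH3 trans, ONO/PPh3 trans).

3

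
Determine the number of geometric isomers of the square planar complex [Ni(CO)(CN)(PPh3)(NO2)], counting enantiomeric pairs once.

3

There are 3 geometric isomers: (CN/NO2 trans, CO/PPh3 trans); (CN/PPh3 trans, CO/NO2 trans); (CN/CO trans, NO2/PPh3 trans).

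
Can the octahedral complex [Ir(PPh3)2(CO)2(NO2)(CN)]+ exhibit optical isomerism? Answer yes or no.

yes

An octahedron has six vertices in three trans pairs; every non-trans pair is cis.
Systematic placement gives 6 geometric isomers: PPh3 trans, CO cis; PPh3 cis, CO cis (3 arrangements, 2 chiral); PPh3 trans, CO trans; PPh3 cis, CO trans.
Of these, 2 lack any improper symmetry element and so occur as enantiomeric pairs, giving 6 + 2 = 8 stereoisomers in total.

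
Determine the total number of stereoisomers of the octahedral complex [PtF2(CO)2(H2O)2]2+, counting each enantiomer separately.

6

The six octahedral sites form three mutually perpendicular trans pairs.
Systematic placement gives 5 geometric isomers: F trans, CO trans, H2O trans; F cis, CO trans, H2O cis; F cis, CO cis, H2O trans; F cis, CO cis, H2O cis (chiral); F trans, CO cis, H2O cis.
One of these lacks any improper symmetry element and so occurs as an enantiomeric pair, giving 5 + 1 = 6 stereoisomers in total.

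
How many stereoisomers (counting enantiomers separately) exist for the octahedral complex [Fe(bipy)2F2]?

Each bipy is bidentate and must span two cis positions.
Systematic placement gives 2 geometric isomers: F trans; F cis (chiral).
One of these lacks any improper symmetry element and so occurs as an enantiomeric pair, giving 2 + 1 = 3 stereoisomers in total.

3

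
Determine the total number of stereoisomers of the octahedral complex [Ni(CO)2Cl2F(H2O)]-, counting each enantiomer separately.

An octahedron has six vertices in three trans pairs; every non-trans pair is cis.
There are 6 geometric isomers: CO trans, Cl trans; CO trans, Cl cis; CO cis, Cl cis (3 arrangements, 2 chiral); CO cis, Cl trans.
Of these, 2 lack any improper symmetry element and so occur as enantiomeric pairs, giving 6 + 2 = 8 stereoisomers in total.

8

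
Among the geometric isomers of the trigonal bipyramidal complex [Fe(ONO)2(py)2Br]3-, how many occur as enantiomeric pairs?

In a trigonal bipyramid the two axial positions differ from the three equatorial ones.
Systematic enumeration (placing each ligand type in turn and discarding arrangements equivalent by rotation or reflection) gives 5 geometric isomers.
One of these lacks any improper symmetry element and so occurs as an enantiomeric pair, giving 5 + 1 = 6 stereoisomers in total.

1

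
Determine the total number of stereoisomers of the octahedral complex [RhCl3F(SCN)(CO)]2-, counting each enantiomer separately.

5

An octahedron has six vertices in three trans pairs; every non-trans pair is cis.
There are 4 geometric isomers: Cl mer (3 arrangements); Cl fac (chiral).
One of these lacks any improper symmetry element and so occurs as an enantiomeric pair, giving 4 + 1 = 5 stereoisomers in total.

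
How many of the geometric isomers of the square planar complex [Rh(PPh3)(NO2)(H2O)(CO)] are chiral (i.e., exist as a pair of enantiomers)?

0

A square has two trans pairs of vertices; adjacent vertices are cis.
The distinct arrangements are (3 in all): (CO/NO2 trans, H2O/PPh3 trans); (CO/PPh3 trans, H2O/NO2 trans); (CO/H2O trans, NO2/PPh3 trans).
Each arrangement has an internal mirror plane or centre of symmetry, so none is chiral.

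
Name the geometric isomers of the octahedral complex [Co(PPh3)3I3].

Systematic placement gives 2 geometric isomers: PPh3 mer; PPh3 fac.

fac and mer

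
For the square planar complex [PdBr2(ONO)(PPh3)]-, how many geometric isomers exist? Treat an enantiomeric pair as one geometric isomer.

2

There are 2 geometric isomers: Br cis; Br trans.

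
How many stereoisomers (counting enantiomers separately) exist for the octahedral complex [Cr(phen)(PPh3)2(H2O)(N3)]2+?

6

In an octahedral complex each vertex has one trans partner and four cis neighbours.
Each phen is bidentate and must span two cis positions.
Systematic placement gives 4 geometric isomers: PPh3 cis (3 arrangements, 2 chiral); PPh3 trans.
Of these, 2 lack any improper symmetry element and so occur as enantiomeric pairs, giving 4 + 2 = 6 stereoisomers in total.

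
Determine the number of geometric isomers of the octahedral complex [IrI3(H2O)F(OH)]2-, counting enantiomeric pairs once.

The distinct arrangements are (4 in all): I mer (3 arrangements); I fac (chiral).

4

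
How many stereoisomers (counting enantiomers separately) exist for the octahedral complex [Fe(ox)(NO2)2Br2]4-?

4

The six octahedral sites form three mutually perpendicular trans pairs.
Each ox is bidentate and must span two cis positions.
The distinct arrangements are (3 in all): NO2 cis, Br trans; NO2 cis, Br cis (chiral); NO2 trans, Br cis.
One of these lacks any improper symmetry element and so occurs as an enantiomeric pair, giving 3 + 1 = 4 stereoisomers in total.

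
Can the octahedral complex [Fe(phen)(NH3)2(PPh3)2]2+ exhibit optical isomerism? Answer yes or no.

Each phen is bidentate and must span two cis positions.
Working through the distinct placements yields 3 geometric isomers: NH3 trans, PPh3 cis; NH3 cis, PPh3 cis (chiral); NH3 cis, PPh3 trans.
One of these lacks any improper symmetry element and so occurs as an enantiomeric pair, giving 3 + 1 = 4 stereoisomers in total.

yes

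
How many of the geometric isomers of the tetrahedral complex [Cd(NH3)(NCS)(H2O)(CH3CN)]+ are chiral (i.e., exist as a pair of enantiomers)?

1

In a tetrahedral complex all four positions are equivalent and every pair of ligands is adjacent — there is no cis/trans distinction.
Only one geometric arrangement is possible; it has no improper symmetry element, so it exists as a pair of enantiomers (2 stereoisomers).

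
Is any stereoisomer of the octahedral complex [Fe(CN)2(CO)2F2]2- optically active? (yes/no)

yes

In an octahedral complex each vertex has one trans partner and four cis neighbours.
The distinct arrangements are (5 in all): CN trans, CO trans, F trans; CN trans, CO cis, F cis; CN cis, CO cis, F trans; CN cis, CO cis, F cis (chiral); CN cis, CO trans, F cis.
One of these lacks any improper symmetry element and so occurs as an enantiomeric pair, giving 5 + 1 = 6 stereoisomers in total.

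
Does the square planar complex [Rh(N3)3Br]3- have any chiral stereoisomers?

A square has two trans pairs of vertices; adjacent vertices are cis.
Only one geometric arrangement is possible.

no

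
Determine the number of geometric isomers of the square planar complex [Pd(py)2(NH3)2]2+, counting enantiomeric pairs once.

In a square planar complex each vertex has one trans partner and two cis neighbours.
Systematic placement gives 2 geometric isomers: py cis; py trans.

2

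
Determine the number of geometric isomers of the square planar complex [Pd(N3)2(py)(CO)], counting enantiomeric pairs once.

2

In a square planar complex each vertex has one trans partner and two cis neighbours.
Systematic placement gives 2 geometric isomers: N3 cis; N3 trans.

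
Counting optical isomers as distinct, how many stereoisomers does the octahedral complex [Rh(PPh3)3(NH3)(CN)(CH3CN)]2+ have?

An octahedron has six vertices in three trans pairs; every non-trans pair is cis.
There are 4 geometric isomers: PPh3 mer (3 arrangements); PPh3 fac (chiral).
One of these lacks any improper symmetry element and so occurs as an enantiomeric pair, giving 4 + 1 = 5 stereoisomers in total.

5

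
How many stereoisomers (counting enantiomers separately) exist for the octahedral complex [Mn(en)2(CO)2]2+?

3

The six octahedral sites form three mutually perpendicular trans pairs.
Each en is bidentate and must span two cis positions.
The distinct arrangements are (2 in all): CO trans; CO cis (chiral).
One of these lacks any improper symmetry element and so occurs as an enantiomeric pair, giving 2 + 1 = 3 stereoisomers in total.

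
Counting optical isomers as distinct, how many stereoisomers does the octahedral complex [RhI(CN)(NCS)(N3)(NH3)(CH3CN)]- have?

Placing the ligands in turn and identifying arrangements related by rotation or reflection leaves 15 distinct geometric isomers.
Of these, 15 lack any improper symmetry element and so occur as enantiomeric pairs, giving 15 + 15 = 30 stereoisomers in total.

30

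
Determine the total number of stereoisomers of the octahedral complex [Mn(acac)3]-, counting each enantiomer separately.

Each acac is bidentate and must span two cis positions.
Only one geometric arrangement is possible; it has no improper symmetry element, so it exists as a pair of enantiomers (2 stereoisomers).

2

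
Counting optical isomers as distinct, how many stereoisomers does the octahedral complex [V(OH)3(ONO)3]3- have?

2

An octahedron has six vertices in three trans pairs; every non-trans pair is cis.
Working through the distinct placements yields 2 geometric isomers: OH mer; OH fac.
Each arrangement has an internal mirror plane or centre of symmetry, so none is chiral.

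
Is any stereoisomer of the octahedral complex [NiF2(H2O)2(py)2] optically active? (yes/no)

An octahedron has six vertices in three trans pairs; every non-trans pair is cis.
Working through the distinct placements yields 5 geometric isomers: F trans, H2O trans, py trans; F trans, H2O cis, py cis; F cis, H2O cis, py trans; F cis, H2O cis, py cis (chiral); F cis, H2O trans, py cis.
One of these lacks any improper symmetry element and so occurs as an enantiomeric pair, giving 5 + 1 = 6 stereoisomers in total.

yes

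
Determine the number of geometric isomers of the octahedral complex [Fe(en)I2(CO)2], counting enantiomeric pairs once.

The six octahedral sites form three mutually perpendicular trans pairs.
Each en is bidentate and must span two cis positions.
There are 3 geometric isomers: I cis, CO trans; I cis, CO cis (chiral); I trans, CO cis.

3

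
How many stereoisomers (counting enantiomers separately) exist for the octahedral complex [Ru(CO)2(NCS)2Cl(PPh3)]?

8

In an octahedral complex each vertex has one trans partner and four cis neighbours.
Systematic placement gives 6 geometric isomers: CO trans, NCS cis; CO trans, NCS trans; CO cis, NCS cis (3 arrangements, 2 chiral); CO cis, NCS trans.
Of these, 2 lack any improper symmetry element and so occur as enantiomeric pairs, giving 6 + 2 = 8 stereoisomers in total.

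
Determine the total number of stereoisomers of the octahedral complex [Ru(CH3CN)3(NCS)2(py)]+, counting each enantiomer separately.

3

Working through the distinct placements yields 3 geometric isomers: CH3CN mer, NCS cis; CH3CN mer, NCS trans; CH3CN fac, NCS cis.
Each arrangement has an internal mirror plane or centre of symmetry, so none is chiral.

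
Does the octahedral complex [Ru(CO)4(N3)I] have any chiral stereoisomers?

The six octahedral sites form three mutually perpendicular trans pairs.
There are 2 geometric isomers: N3 and I mutually trans; N3 and I mutually cis.
Each arrangement has an internal mirror plane or centre of symmetry, so none is chiral.

no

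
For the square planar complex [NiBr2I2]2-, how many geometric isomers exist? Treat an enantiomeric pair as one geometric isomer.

2

The distinct arrangements are (2 in all): Br cis; Br trans.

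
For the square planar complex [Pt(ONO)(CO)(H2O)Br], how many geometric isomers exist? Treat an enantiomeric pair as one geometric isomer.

3

The distinct arrangements are (3 in all): (Br/H2O trans, CO/ONO trans); (Br/ONO trans, CO/H2O trans); (Br/CO trans, H2O/ONO trans).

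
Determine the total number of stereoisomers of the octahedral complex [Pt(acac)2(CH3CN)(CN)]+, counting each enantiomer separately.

The six octahedral sites form three mutually perpendicular trans pairs.
Each acac is bidentate and must span two cis positions.
Systematic placement gives 2 geometric isomers: CH3CN and CN mutually trans; CH3CN and CN mutually cis (chiral).
One of these lacks any improper symmetry element and so occurs as an enantiomeric pair, giving 2 + 1 = 3 stereoisomers in total.

3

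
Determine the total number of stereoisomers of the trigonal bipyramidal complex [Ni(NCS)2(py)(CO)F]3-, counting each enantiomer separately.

10

In a trigonal bipyramid the two axial positions differ from the three equatorial ones.
Systematic enumeration (placing each ligand type in turn and discarding arrangements equivalent by rotation or reflection) gives 7 geometric isomers.
Of these, 3 lack any improper symmetry element and so occur as enantiomeric pairs, giving 7 + 3 = 10 stereoisomers in total.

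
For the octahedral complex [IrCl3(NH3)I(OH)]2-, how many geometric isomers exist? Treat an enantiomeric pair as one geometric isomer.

4

An octahedron has six vertices in three trans pairs; every non-trans pair is cis.
The distinct arrangements are (4 in all): Cl mer (3 arrangements); Cl fac (chiral).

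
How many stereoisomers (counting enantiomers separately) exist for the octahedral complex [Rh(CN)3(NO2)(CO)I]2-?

Working through the distinct placements yields 4 geometric isomers: CN mer (3 arrangements); CN fac (chiral).
One of these lacks any improper symmetry element and so occurs as an enantiomeric pair, giving 4 + 1 = 5 stereoisomers in total.

5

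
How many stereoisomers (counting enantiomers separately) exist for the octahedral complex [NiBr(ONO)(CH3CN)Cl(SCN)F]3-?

The six octahedral sites form three mutually perpendicular trans pairs.
Placing the ligands in turn and identifying arrangements related by rotation or reflection leaves 15 distinct geometric isomers.
Of these, 15 lack any improper symmetry element and so occur as enantiomeric pairs, giving 15 + 15 = 30 stereoisomers in total.

30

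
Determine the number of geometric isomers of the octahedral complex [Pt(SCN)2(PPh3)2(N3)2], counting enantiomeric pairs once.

5

The six octahedral sites form three mutually perpendicular trans pairs.
Systematic placement gives 5 geometric isomers: SCN trans, PPh3 trans, N3 trans; SCN cis, PPh3 cis, N3 trans; SCN trans, PPh3 cis, N3 cis; SCN cis, PPh3 cis, N3 cis (chiral); SCN cis, PPh3 trans, N3 cis.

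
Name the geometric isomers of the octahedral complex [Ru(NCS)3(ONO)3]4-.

fac and mer

An octahedron has six vertices in three trans pairs; every non-trans pair is cis.
The distinct arrangements are (2 in all): NCS mer; NCS fac.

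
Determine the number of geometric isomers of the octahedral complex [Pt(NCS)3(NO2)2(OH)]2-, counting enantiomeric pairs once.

In an octahedral complex each vertex has one trans partner and four cis neighbours.
The distinct arrangements are (3 in all): NCS mer, NO2 cis; NCS mer, NO2 trans; NCS fac, NO2 cis.

3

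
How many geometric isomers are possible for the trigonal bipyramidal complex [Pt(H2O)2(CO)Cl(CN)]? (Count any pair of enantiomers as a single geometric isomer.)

In a trigonal bipyramid the two axial positions differ from the three equatorial ones.
Placing the ligands in turn and identifying arrangements related by rotation or reflection leaves 7 distinct geometric isomers.

7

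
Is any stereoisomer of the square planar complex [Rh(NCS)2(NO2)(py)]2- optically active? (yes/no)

Systematic placement gives 2 geometric isomers: NCS cis; NCS trans.
Each arrangement has an internal mirror plane or centre of symmetry, so none is chiral.

no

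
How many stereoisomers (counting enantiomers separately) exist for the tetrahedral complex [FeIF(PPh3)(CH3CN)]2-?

All four vertices of a tetrahedron are equivalent and mutually adjacent, so cis/trans isomerism cannot arise.
Only one geometric arrangement is possible; it has no improper symmetry element, so it exists as a pair of enantiomers (2 stereoisomers).

2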